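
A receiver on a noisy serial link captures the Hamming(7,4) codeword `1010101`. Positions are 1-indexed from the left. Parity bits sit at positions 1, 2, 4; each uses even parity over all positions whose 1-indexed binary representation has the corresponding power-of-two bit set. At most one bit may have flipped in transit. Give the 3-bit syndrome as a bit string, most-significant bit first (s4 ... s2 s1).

000

s1: b1⊕b3⊕b5⊕b7 = 1⊕1⊕1⊕1 = 0
s2: b2⊕b3⊕b6⊕b7 = 0⊕1⊕0⊕1 = 0
s4: b4⊕b5⊕b6⊕b7 = 0⊕1⊕0⊕1 = 0
Syndrome (s4...s1) = 000 → position 0 (no error).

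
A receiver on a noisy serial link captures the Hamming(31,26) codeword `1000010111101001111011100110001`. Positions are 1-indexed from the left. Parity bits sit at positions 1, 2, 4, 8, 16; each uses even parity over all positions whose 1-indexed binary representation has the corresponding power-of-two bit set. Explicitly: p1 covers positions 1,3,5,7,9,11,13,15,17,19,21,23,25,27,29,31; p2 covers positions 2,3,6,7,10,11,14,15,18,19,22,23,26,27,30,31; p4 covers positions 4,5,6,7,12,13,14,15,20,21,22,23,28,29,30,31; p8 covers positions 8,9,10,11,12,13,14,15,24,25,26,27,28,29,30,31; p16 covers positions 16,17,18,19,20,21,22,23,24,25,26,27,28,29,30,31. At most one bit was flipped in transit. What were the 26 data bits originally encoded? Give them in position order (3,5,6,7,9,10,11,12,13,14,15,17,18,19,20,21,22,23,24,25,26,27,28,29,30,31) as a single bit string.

00101110100111011100110001

s1: b1⊕b3⊕b5⊕b7⊕b9⊕b11⊕b13⊕b15⊕b17⊕b19⊕b21⊕b23⊕b25⊕b27⊕b29⊕b31 = 1⊕0⊕0⊕0⊕1⊕1⊕1⊕0⊕1⊕1⊕1⊕1⊕0⊕1⊕0⊕1 = 0
s2: b2⊕b3⊕b6⊕b7⊕b10⊕b11⊕b14⊕b15⊕b18⊕b19⊕b22⊕b23⊕b26⊕b27⊕b30⊕b31 = 0⊕0⊕1⊕0⊕1⊕1⊕0⊕0⊕1⊕1⊕1⊕1⊕1⊕1⊕0⊕1 = 0
s4: b4⊕b5⊕b6⊕b7⊕b12⊕b13⊕b14⊕b15⊕b20⊕b21⊕b22⊕b23⊕b28⊕b29⊕b30⊕b31 = 0⊕0⊕1⊕0⊕0⊕1⊕0⊕0⊕0⊕1⊕1⊕1⊕0⊕0⊕0⊕1 = 0
s8: b8⊕b9⊕b10⊕b11⊕b12⊕b13⊕b14⊕b15⊕b24⊕b25⊕b26⊕b27⊕b28⊕b29⊕b30⊕b31 = 1⊕1⊕1⊕1⊕0⊕1⊕0⊕0⊕0⊕0⊕1⊕1⊕0⊕0⊕0⊕1 = 0
s16: b16⊕b17⊕b18⊕b19⊕b20⊕b21⊕b22⊕b23⊕b24⊕b25⊕b26⊕b27⊕b28⊕b29⊕b30⊕b31 = 1⊕1⊕1⊕1⊕0⊕1⊕1⊕1⊕0⊕0⊕1⊕1⊕0⊕0⊕0⊕1 = 0
Syndrome (s16...s1) = 00000 → position 0 (no error).
No correction needed.
Data bits at positions 3,5,6,7,9,10,11,12,13,14,15,17,18,19,20,21,22,23,24,25,26,27,28,29,30,31: 00101110100111011100110001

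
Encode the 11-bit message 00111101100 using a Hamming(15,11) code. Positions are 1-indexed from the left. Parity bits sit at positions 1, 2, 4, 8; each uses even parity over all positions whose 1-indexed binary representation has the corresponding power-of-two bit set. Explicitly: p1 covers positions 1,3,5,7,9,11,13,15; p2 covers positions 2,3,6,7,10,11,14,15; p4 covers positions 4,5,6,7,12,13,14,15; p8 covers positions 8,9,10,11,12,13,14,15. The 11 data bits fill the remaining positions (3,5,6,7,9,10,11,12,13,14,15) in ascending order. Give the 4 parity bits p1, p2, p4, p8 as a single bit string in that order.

1100

Place data bits at non-power-of-two positions: b3=0, b5=0, b6=1, b7=1, b9=1, b10=1, b11=0, b12=1, b13=1, b14=0, b15=0.
p1 = XOR of data positions {3,5,7,9,11,13,15} = 0⊕0⊕1⊕1⊕0⊕1⊕0 = 1
p2 = XOR of data positions {3,6,7,10,11,14,15} = 0⊕1⊕1⊕1⊕0⊕0⊕0 = 1
p4 = XOR of data positions {5,6,7,12,13,14,15} = 0⊕1⊕1⊕1⊕1⊕0⊕0 = 0
p8 = XOR of data positions {9,10,11,12,13,14,15} = 1⊕1⊕0⊕1⊕1⊕0⊕0 = 0
Parity bits p1,p2,p4,p8 = 1100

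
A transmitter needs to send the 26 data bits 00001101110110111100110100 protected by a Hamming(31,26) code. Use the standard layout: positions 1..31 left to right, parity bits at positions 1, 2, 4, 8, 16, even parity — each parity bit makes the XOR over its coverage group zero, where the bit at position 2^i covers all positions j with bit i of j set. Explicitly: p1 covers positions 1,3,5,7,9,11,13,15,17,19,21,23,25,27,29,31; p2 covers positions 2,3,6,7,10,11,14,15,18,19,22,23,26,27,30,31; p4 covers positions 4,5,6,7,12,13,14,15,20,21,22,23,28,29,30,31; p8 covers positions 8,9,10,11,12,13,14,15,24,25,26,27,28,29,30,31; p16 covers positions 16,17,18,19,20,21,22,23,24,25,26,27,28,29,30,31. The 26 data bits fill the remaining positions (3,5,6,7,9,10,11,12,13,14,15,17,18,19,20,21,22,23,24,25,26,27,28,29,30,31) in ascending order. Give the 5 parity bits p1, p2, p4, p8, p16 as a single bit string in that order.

Place data bits at non-power-of-two positions: b3=0, b5=0, b6=0, b7=0, b9=1, b10=1, b11=0, b12=1, b13=1, b14=1, b15=0, b17=1, b18=1, b19=0, b20=1, b21=1, b22=1, b23=1, b24=0, b25=0, b26=1, b27=1, b28=0, b29=1, b30=0, b31=0.
p1 = XOR of data positions {3,5,7,9,11,13,15,17,19,21,23,25,27,29,31} = 0⊕0⊕0⊕1⊕0⊕1⊕0⊕1⊕0⊕1⊕1⊕0⊕1⊕1⊕0 = 1
p2 = XOR of data positions {3,6,7,10,11,14,15,18,19,22,23,26,27,30,31} = 0⊕0⊕0⊕1⊕0⊕1⊕0⊕1⊕0⊕1⊕1⊕1⊕1⊕0⊕0 = 1
p4 = XOR of data positions {5,6,7,12,13,14,15,20,21,22,23,28,29,30,31} = 0⊕0⊕0⊕1⊕1⊕1⊕0⊕1⊕1⊕1⊕1⊕0⊕1⊕0⊕0 = 0
p8 = XOR of data positions {9,10,11,12,13,14,15,24,25,26,27,28,29,30,31} = 1⊕1⊕0⊕1⊕1⊕1⊕0⊕0⊕0⊕1⊕1⊕0⊕1⊕0⊕0 = 0
p16 = XOR of data positions {17,18,19,20,21,22,23,24,25,26,27,28,29,30,31} = 1⊕1⊕0⊕1⊕1⊕1⊕1⊕0⊕0⊕1⊕1⊕0⊕1⊕0⊕0 = 1
Parity bits p1,p2,p4,p8,p16 = 11001

11001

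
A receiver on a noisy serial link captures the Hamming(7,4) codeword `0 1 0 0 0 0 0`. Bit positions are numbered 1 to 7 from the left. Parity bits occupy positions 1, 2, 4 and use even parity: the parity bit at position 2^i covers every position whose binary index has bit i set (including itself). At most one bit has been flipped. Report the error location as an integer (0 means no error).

s1: b1⊕b3⊕b5⊕b7 = 0⊕0⊕0⊕0 = 0
s2: b2⊕b3⊕b6⊕b7 = 1⊕0⊕0⊕0 = 1
s4: b4⊕b5⊕b6⊕b7 = 0⊕0⊕0⊕0 = 0
Syndrome (s4...s1) = 010 → position 2.

2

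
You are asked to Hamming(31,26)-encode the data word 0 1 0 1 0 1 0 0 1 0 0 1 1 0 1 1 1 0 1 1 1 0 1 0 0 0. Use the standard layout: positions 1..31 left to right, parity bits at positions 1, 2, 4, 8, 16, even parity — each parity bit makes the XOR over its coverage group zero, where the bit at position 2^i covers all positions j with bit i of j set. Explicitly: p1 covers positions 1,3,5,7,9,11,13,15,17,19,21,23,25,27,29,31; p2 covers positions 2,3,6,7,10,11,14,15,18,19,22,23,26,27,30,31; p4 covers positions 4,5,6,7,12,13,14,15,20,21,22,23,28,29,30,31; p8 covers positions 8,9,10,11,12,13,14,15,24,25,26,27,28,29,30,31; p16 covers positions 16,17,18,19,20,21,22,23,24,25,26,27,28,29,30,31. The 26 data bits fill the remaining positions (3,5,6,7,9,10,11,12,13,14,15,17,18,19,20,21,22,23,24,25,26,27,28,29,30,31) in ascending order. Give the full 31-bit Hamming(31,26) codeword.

0101101001001001110111011101000

Place data bits at non-power-of-two positions: b3=0, b5=1, b6=0, b7=1, b9=0, b10=1, b11=0, b12=0, b13=1, b14=0, b15=0, b17=1, b18=1, b19=0, b20=1, b21=1, b22=1, b23=0, b24=1, b25=1, b26=1, b27=0, b28=1, b29=0, b30=0, b31=0.
p1 = XOR of data positions {3,5,7,9,11,13,15,17,19,21,23,25,27,29,31} = 0⊕1⊕1⊕0⊕0⊕1⊕0⊕1⊕0⊕1⊕0⊕1⊕0⊕0⊕0 = 0
p2 = XOR of data positions {3,6,7,10,11,14,15,18,19,22,23,26,27,30,31} = 0⊕0⊕1⊕1⊕0⊕0⊕0⊕1⊕0⊕1⊕0⊕1⊕0⊕0⊕0 = 1
p4 = XOR of data positions {5,6,7,12,13,14,15,20,21,22,23,28,29,30,31} = 1⊕0⊕1⊕0⊕1⊕0⊕0⊕1⊕1⊕1⊕0⊕1⊕0⊕0⊕0 = 1
p8 = XOR of data positions {9,10,11,12,13,14,15,24,25,26,27,28,29,30,31} = 0⊕1⊕0⊕0⊕1⊕0⊕0⊕1⊕1⊕1⊕0⊕1⊕0⊕0⊕0 = 0
p16 = XOR of data positions {17,18,19,20,21,22,23,24,25,26,27,28,29,30,31} = 1⊕1⊕0⊕1⊕1⊕1⊕0⊕1⊕1⊕1⊕0⊕1⊕0⊕0⊕0 = 1
Codeword b1..b31 = 0101101001001001110111011101000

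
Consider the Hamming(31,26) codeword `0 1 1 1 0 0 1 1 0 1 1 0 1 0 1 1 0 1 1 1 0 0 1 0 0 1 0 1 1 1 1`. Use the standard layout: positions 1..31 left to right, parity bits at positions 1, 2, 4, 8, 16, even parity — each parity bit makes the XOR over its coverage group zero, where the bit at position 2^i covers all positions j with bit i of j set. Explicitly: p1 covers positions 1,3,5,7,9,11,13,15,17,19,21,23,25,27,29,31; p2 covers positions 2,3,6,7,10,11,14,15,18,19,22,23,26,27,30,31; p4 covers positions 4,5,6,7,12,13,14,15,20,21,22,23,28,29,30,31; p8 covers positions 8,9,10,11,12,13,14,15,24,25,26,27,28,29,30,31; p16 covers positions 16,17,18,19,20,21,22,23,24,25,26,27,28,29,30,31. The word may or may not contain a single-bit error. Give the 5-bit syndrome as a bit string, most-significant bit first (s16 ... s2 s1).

s1: b1⊕b3⊕b5⊕b7⊕b9⊕b11⊕b13⊕b15⊕b17⊕b19⊕b21⊕b23⊕b25⊕b27⊕b29⊕b31 = 0⊕1⊕0⊕1⊕0⊕1⊕1⊕1⊕0⊕1⊕0⊕1⊕0⊕0⊕1⊕1 = 1
s2: b2⊕b3⊕b6⊕b7⊕b10⊕b11⊕b14⊕b15⊕b18⊕b19⊕b22⊕b23⊕b26⊕b27⊕b30⊕b31 = 1⊕1⊕0⊕1⊕1⊕1⊕0⊕1⊕1⊕1⊕0⊕1⊕1⊕0⊕1⊕1 = 0
s4: b4⊕b5⊕b6⊕b7⊕b12⊕b13⊕b14⊕b15⊕b20⊕b21⊕b22⊕b23⊕b28⊕b29⊕b30⊕b31 = 1⊕0⊕0⊕1⊕0⊕1⊕0⊕1⊕1⊕0⊕0⊕1⊕1⊕1⊕1⊕1 = 0
s8: b8⊕b9⊕b10⊕b11⊕b12⊕b13⊕b14⊕b15⊕b24⊕b25⊕b26⊕b27⊕b28⊕b29⊕b30⊕b31 = 1⊕0⊕1⊕1⊕0⊕1⊕0⊕1⊕0⊕0⊕1⊕0⊕1⊕1⊕1⊕1 = 0
s16: b16⊕b17⊕b18⊕b19⊕b20⊕b21⊕b22⊕b23⊕b24⊕b25⊕b26⊕b27⊕b28⊕b29⊕b30⊕b31 = 1⊕0⊕1⊕1⊕1⊕0⊕0⊕1⊕0⊕0⊕1⊕0⊕1⊕1⊕1⊕1 = 0
Syndrome (s16...s1) = 00001 → position 1.

00001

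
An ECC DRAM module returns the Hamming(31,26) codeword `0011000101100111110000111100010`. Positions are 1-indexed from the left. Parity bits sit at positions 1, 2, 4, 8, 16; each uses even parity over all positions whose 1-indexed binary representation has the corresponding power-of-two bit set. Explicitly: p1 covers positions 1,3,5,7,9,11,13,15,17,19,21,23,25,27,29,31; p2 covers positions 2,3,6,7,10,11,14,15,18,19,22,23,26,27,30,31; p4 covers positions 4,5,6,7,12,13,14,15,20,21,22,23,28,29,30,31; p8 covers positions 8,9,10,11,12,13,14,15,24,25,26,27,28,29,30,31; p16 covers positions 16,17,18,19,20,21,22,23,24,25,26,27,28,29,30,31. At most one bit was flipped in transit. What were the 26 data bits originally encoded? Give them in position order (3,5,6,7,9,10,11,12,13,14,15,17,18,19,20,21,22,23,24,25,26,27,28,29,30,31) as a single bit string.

s1: b1⊕b3⊕b5⊕b7⊕b9⊕b11⊕b13⊕b15⊕b17⊕b19⊕b21⊕b23⊕b25⊕b27⊕b29⊕b31 = 0⊕1⊕0⊕0⊕0⊕1⊕0⊕1⊕1⊕0⊕0⊕1⊕1⊕0⊕0⊕0 = 0
s2: b2⊕b3⊕b6⊕b7⊕b10⊕b11⊕b14⊕b15⊕b18⊕b19⊕b22⊕b23⊕b26⊕b27⊕b30⊕b31 = 0⊕1⊕0⊕0⊕1⊕1⊕1⊕1⊕1⊕0⊕0⊕1⊕1⊕0⊕1⊕0 = 1
s4: b4⊕b5⊕b6⊕b7⊕b12⊕b13⊕b14⊕b15⊕b20⊕b21⊕b22⊕b23⊕b28⊕b29⊕b30⊕b31 = 1⊕0⊕0⊕0⊕0⊕0⊕1⊕1⊕0⊕0⊕0⊕1⊕0⊕0⊕1⊕0 = 1
s8: b8⊕b9⊕b10⊕b11⊕b12⊕b13⊕b14⊕b15⊕b24⊕b25⊕b26⊕b27⊕b28⊕b29⊕b30⊕b31 = 1⊕0⊕1⊕1⊕0⊕0⊕1⊕1⊕1⊕1⊕1⊕0⊕0⊕0⊕1⊕0 = 1
s16: b16⊕b17⊕b18⊕b19⊕b20⊕b21⊕b22⊕b23⊕b24⊕b25⊕b26⊕b27⊕b28⊕b29⊕b30⊕b31 = 1⊕1⊕1⊕0⊕0⊕0⊕0⊕1⊕1⊕1⊕1⊕0⊕0⊕0⊕1⊕0 = 0
Syndrome (s16...s1) = 01110 → position 14.
Flip bit 14: corrected codeword = 0011000101100011110000111100010
Data bits at positions 3,5,6,7,9,10,11,12,13,14,15,17,18,19,20,21,22,23,24,25,26,27,28,29,30,31: 10000110001110000111100010

10000110001110000111100010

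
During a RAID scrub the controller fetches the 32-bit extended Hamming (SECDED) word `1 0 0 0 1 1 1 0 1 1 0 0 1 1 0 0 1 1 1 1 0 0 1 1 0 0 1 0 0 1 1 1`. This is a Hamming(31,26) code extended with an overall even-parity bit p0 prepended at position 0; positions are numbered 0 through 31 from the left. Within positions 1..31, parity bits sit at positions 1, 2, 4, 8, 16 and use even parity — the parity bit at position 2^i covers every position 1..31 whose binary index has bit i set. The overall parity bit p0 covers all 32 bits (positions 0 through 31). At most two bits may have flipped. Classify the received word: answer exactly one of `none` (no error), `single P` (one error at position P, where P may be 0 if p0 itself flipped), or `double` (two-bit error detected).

s1: b1⊕b3⊕b5⊕b7⊕b9⊕b11⊕b13⊕b15⊕b17⊕b19⊕b21⊕b23⊕b25⊕b27⊕b29⊕b31 = 0⊕0⊕1⊕0⊕1⊕0⊕1⊕0⊕1⊕1⊕0⊕1⊕0⊕0⊕1⊕1 = 0
s2: b2⊕b3⊕b6⊕b7⊕b10⊕b11⊕b14⊕b15⊕b18⊕b19⊕b22⊕b23⊕b26⊕b27⊕b30⊕b31 = 0⊕0⊕1⊕0⊕0⊕0⊕0⊕0⊕1⊕1⊕1⊕1⊕1⊕0⊕1⊕1 = 0
s4: b4⊕b5⊕b6⊕b7⊕b12⊕b13⊕b14⊕b15⊕b20⊕b21⊕b22⊕b23⊕b28⊕b29⊕b30⊕b31 = 1⊕1⊕1⊕0⊕1⊕1⊕0⊕0⊕0⊕0⊕1⊕1⊕0⊕1⊕1⊕1 = 0
s8: b8⊕b9⊕b10⊕b11⊕b12⊕b13⊕b14⊕b15⊕b24⊕b25⊕b26⊕b27⊕b28⊕b29⊕b30⊕b31 = 1⊕1⊕0⊕0⊕1⊕1⊕0⊕0⊕0⊕0⊕1⊕0⊕0⊕1⊕1⊕1 = 0
s16: b16⊕b17⊕b18⊕b19⊕b20⊕b21⊕b22⊕b23⊕b24⊕b25⊕b26⊕b27⊕b28⊕b29⊕b30⊕b31 = 1⊕1⊕1⊕1⊕0⊕0⊕1⊕1⊕0⊕0⊕1⊕0⊕0⊕1⊕1⊕1 = 0
Syndrome (s16...s1) = 00000 → position 0 (no error).
Overall parity (XOR of all 32 bits, including p0): 1⊕0⊕0⊕0⊕1⊕1⊕1⊕0⊕1⊕1⊕0⊕0⊕1⊕1⊕0⊕0⊕1⊕1⊕1⊕1⊕0⊕0⊕1⊕1⊕0⊕0⊕1⊕0⊕0⊕1⊕1⊕1 = 0
Overall=0, syndrome position=0 → no error.

none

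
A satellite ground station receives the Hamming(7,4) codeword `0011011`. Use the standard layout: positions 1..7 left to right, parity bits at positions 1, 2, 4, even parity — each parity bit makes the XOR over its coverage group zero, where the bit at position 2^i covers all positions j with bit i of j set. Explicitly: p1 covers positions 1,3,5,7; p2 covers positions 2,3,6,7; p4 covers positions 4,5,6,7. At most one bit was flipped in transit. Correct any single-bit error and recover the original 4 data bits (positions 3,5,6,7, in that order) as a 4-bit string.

s1: b1⊕b3⊕b5⊕b7 = 0⊕1⊕0⊕1 = 0
s2: b2⊕b3⊕b6⊕b7 = 0⊕1⊕1⊕1 = 1
s4: b4⊕b5⊕b6⊕b7 = 1⊕0⊕1⊕1 = 1
Syndrome (s4...s1) = 110 → position 6.
Flip bit 6: corrected codeword = 0011001
Data bits at positions 3,5,6,7: 1001

1001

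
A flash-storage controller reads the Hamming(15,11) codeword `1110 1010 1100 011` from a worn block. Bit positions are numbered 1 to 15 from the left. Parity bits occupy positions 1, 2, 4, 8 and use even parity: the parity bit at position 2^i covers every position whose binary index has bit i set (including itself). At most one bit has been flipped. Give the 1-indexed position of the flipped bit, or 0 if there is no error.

0

s1: b1⊕b3⊕b5⊕b7⊕b9⊕b11⊕b13⊕b15 = 1⊕1⊕1⊕1⊕1⊕0⊕0⊕1 = 0
s2: b2⊕b3⊕b6⊕b7⊕b10⊕b11⊕b14⊕b15 = 1⊕1⊕0⊕1⊕1⊕0⊕1⊕1 = 0
s4: b4⊕b5⊕b6⊕b7⊕b12⊕b13⊕b14⊕b15 = 0⊕1⊕0⊕1⊕0⊕0⊕1⊕1 = 0
s8: b8⊕b9⊕b10⊕b11⊕b12⊕b13⊕b14⊕b15 = 0⊕1⊕1⊕0⊕0⊕0⊕1⊕1 = 0
Syndrome (s8...s1) = 0000 → position 0 (no error).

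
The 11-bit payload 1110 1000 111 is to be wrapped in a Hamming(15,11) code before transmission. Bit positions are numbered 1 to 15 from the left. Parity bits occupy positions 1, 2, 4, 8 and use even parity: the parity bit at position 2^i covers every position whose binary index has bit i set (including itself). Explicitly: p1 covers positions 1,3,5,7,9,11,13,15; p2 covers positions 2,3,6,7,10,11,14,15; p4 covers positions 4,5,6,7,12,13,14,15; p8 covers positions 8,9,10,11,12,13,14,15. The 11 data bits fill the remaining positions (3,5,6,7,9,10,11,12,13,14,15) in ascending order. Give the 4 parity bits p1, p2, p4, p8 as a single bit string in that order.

1010

Place data bits at non-power-of-two positions: b3=1, b5=1, b6=1, b7=0, b9=1, b10=0, b11=0, b12=0, b13=1, b14=1, b15=1.
p1 = XOR of data positions {3,5,7,9,11,13,15} = 1⊕1⊕0⊕1⊕0⊕1⊕1 = 1
p2 = XOR of data positions {3,6,7,10,11,14,15} = 1⊕1⊕0⊕0⊕0⊕1⊕1 = 0
p4 = XOR of data positions {5,6,7,12,13,14,15} = 1⊕1⊕0⊕0⊕1⊕1⊕1 = 1
p8 = XOR of data positions {9,10,11,12,13,14,15} = 1⊕0⊕0⊕0⊕1⊕1⊕1 = 0
Parity bits p1,p2,p4,p8 = 1010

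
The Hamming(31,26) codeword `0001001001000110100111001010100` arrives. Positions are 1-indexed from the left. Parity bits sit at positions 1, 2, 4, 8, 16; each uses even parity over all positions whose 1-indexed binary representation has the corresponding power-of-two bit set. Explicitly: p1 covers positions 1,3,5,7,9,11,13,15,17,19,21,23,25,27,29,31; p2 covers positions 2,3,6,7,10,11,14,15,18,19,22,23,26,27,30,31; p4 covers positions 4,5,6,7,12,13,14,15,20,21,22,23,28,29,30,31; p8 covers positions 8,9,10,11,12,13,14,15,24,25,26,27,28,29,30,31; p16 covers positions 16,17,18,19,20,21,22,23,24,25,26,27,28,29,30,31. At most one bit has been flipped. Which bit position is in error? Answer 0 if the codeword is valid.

17

s1: b1⊕b3⊕b5⊕b7⊕b9⊕b11⊕b13⊕b15⊕b17⊕b19⊕b21⊕b23⊕b25⊕b27⊕b29⊕b31 = 0⊕0⊕0⊕1⊕0⊕0⊕0⊕1⊕1⊕0⊕1⊕0⊕1⊕1⊕1⊕0 = 1
s2: b2⊕b3⊕b6⊕b7⊕b10⊕b11⊕b14⊕b15⊕b18⊕b19⊕b22⊕b23⊕b26⊕b27⊕b30⊕b31 = 0⊕0⊕0⊕1⊕1⊕0⊕1⊕1⊕0⊕0⊕1⊕0⊕0⊕1⊕0⊕0 = 0
s4: b4⊕b5⊕b6⊕b7⊕b12⊕b13⊕b14⊕b15⊕b20⊕b21⊕b22⊕b23⊕b28⊕b29⊕b30⊕b31 = 1⊕0⊕0⊕1⊕0⊕0⊕1⊕1⊕1⊕1⊕1⊕0⊕0⊕1⊕0⊕0 = 0
s8: b8⊕b9⊕b10⊕b11⊕b12⊕b13⊕b14⊕b15⊕b24⊕b25⊕b26⊕b27⊕b28⊕b29⊕b30⊕b31 = 0⊕0⊕1⊕0⊕0⊕0⊕1⊕1⊕0⊕1⊕0⊕1⊕0⊕1⊕0⊕0 = 0
s16: b16⊕b17⊕b18⊕b19⊕b20⊕b21⊕b22⊕b23⊕b24⊕b25⊕b26⊕b27⊕b28⊕b29⊕b30⊕b31 = 0⊕1⊕0⊕0⊕1⊕1⊕1⊕0⊕0⊕1⊕0⊕1⊕0⊕1⊕0⊕0 = 1
Syndrome (s16...s1) = 10001 → position 17.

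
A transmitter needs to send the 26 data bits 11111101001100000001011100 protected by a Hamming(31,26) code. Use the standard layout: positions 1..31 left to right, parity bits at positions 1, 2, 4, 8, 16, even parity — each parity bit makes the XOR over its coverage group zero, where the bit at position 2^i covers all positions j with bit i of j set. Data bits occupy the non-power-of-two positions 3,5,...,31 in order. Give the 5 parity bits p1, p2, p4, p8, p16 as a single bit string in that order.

10101

Place data bits at non-power-of-two positions: b3=1, b5=1, b6=1, b7=1, b9=1, b10=1, b11=0, b12=1, b13=0, b14=0, b15=1, b17=1, b18=0, b19=0, b20=0, b21=0, b22=0, b23=0, b24=0, b25=1, b26=0, b27=1, b28=1, b29=1, b30=0, b31=0.
p1 = XOR of data positions {3,5,7,9,11,13,15,17,19,21,23,25,27,29,31} = 1⊕1⊕1⊕1⊕0⊕0⊕1⊕1⊕0⊕0⊕0⊕1⊕1⊕1⊕0 = 1
p2 = XOR of data positions {3,6,7,10,11,14,15,18,19,22,23,26,27,30,31} = 1⊕1⊕1⊕1⊕0⊕0⊕1⊕0⊕0⊕0⊕0⊕0⊕1⊕0⊕0 = 0
p4 = XOR of data positions {5,6,7,12,13,14,15,20,21,22,23,28,29,30,31} = 1⊕1⊕1⊕1⊕0⊕0⊕1⊕0⊕0⊕0⊕0⊕1⊕1⊕0⊕0 = 1
p8 = XOR of data positions {9,10,11,12,13,14,15,24,25,26,27,28,29,30,31} = 1⊕1⊕0⊕1⊕0⊕0⊕1⊕0⊕1⊕0⊕1⊕1⊕1⊕0⊕0 = 0
p16 = XOR of data positions {17,18,19,20,21,22,23,24,25,26,27,28,29,30,31} = 1⊕0⊕0⊕0⊕0⊕0⊕0⊕0⊕1⊕0⊕1⊕1⊕1⊕0⊕0 = 1
Parity bits p1,p2,p4,p8,p16 = 10101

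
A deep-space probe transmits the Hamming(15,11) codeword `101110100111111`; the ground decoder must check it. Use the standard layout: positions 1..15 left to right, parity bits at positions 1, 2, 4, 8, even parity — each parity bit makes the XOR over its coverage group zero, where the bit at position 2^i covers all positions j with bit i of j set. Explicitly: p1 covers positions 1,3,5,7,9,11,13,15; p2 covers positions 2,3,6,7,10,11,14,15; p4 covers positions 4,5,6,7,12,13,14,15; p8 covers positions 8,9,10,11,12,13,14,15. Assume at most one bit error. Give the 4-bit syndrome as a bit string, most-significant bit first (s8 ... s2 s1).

s1: b1⊕b3⊕b5⊕b7⊕b9⊕b11⊕b13⊕b15 = 1⊕1⊕1⊕1⊕0⊕1⊕1⊕1 = 1
s2: b2⊕b3⊕b6⊕b7⊕b10⊕b11⊕b14⊕b15 = 0⊕1⊕0⊕1⊕1⊕1⊕1⊕1 = 0
s4: b4⊕b5⊕b6⊕b7⊕b12⊕b13⊕b14⊕b15 = 1⊕1⊕0⊕1⊕1⊕1⊕1⊕1 = 1
s8: b8⊕b9⊕b10⊕b11⊕b12⊕b13⊕b14⊕b15 = 0⊕0⊕1⊕1⊕1⊕1⊕1⊕1 = 0
Syndrome (s8...s1) = 0101 → position 5.

0101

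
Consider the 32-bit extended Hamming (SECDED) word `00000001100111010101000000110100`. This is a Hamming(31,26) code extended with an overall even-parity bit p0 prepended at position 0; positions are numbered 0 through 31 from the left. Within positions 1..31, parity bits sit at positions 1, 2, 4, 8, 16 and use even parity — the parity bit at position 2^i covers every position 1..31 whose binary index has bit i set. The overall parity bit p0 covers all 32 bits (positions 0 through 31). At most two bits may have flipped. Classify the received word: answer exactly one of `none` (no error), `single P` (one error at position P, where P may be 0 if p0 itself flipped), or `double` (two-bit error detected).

s1: b1⊕b3⊕b5⊕b7⊕b9⊕b11⊕b13⊕b15⊕b17⊕b19⊕b21⊕b23⊕b25⊕b27⊕b29⊕b31 = 0⊕0⊕0⊕1⊕0⊕1⊕1⊕1⊕1⊕1⊕0⊕0⊕0⊕1⊕1⊕0 = 0
s2: b2⊕b3⊕b6⊕b7⊕b10⊕b11⊕b14⊕b15⊕b18⊕b19⊕b22⊕b23⊕b26⊕b27⊕b30⊕b31 = 0⊕0⊕0⊕1⊕0⊕1⊕0⊕1⊕0⊕1⊕0⊕0⊕1⊕1⊕0⊕0 = 0
s4: b4⊕b5⊕b6⊕b7⊕b12⊕b13⊕b14⊕b15⊕b20⊕b21⊕b22⊕b23⊕b28⊕b29⊕b30⊕b31 = 0⊕0⊕0⊕1⊕1⊕1⊕0⊕1⊕0⊕0⊕0⊕0⊕0⊕1⊕0⊕0 = 1
s8: b8⊕b9⊕b10⊕b11⊕b12⊕b13⊕b14⊕b15⊕b24⊕b25⊕b26⊕b27⊕b28⊕b29⊕b30⊕b31 = 1⊕0⊕0⊕1⊕1⊕1⊕0⊕1⊕0⊕0⊕1⊕1⊕0⊕1⊕0⊕0 = 0
s16: b16⊕b17⊕b18⊕b19⊕b20⊕b21⊕b22⊕b23⊕b24⊕b25⊕b26⊕b27⊕b28⊕b29⊕b30⊕b31 = 0⊕1⊕0⊕1⊕0⊕0⊕0⊕0⊕0⊕0⊕1⊕1⊕0⊕1⊕0⊕0 = 1
Syndrome (s16...s1) = 10100 → position 20.
Overall parity (XOR of all 32 bits, including p0): 0⊕0⊕0⊕0⊕0⊕0⊕0⊕1⊕1⊕0⊕0⊕1⊕1⊕1⊕0⊕1⊕0⊕1⊕0⊕1⊕0⊕0⊕0⊕0⊕0⊕0⊕1⊕1⊕0⊕1⊕0⊕0 = 1
Overall=1, syndrome position=20 → single-bit error at position 20.

single 20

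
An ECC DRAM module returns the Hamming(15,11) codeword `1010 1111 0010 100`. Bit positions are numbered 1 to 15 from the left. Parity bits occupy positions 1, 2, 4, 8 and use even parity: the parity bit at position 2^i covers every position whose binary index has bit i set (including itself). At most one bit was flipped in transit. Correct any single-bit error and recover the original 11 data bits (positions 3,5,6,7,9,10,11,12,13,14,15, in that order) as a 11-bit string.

11110010100

s1: b1⊕b3⊕b5⊕b7⊕b9⊕b11⊕b13⊕b15 = 1⊕1⊕1⊕1⊕0⊕1⊕1⊕0 = 0
s2: b2⊕b3⊕b6⊕b7⊕b10⊕b11⊕b14⊕b15 = 0⊕1⊕1⊕1⊕0⊕1⊕0⊕0 = 0
s4: b4⊕b5⊕b6⊕b7⊕b12⊕b13⊕b14⊕b15 = 0⊕1⊕1⊕1⊕0⊕1⊕0⊕0 = 0
s8: b8⊕b9⊕b10⊕b11⊕b12⊕b13⊕b14⊕b15 = 1⊕0⊕0⊕1⊕0⊕1⊕0⊕0 = 1
Syndrome (s8...s1) = 1000 → position 8.
Flip bit 8: corrected codeword = 101011100010100
Data bits at positions 3,5,6,7,9,10,11,12,13,14,15: 11110010100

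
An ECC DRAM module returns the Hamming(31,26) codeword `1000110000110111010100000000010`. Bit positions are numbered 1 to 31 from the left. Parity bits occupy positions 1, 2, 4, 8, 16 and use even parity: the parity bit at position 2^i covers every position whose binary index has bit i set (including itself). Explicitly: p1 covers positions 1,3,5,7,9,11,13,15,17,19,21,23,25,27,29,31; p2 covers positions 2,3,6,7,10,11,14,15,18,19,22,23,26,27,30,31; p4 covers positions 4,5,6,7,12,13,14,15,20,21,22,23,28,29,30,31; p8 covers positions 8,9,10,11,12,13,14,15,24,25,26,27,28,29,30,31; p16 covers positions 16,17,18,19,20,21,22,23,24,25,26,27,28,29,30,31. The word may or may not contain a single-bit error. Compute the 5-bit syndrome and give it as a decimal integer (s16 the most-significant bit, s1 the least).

12

s1: b1⊕b3⊕b5⊕b7⊕b9⊕b11⊕b13⊕b15⊕b17⊕b19⊕b21⊕b23⊕b25⊕b27⊕b29⊕b31 = 1⊕0⊕1⊕0⊕0⊕1⊕0⊕1⊕0⊕0⊕0⊕0⊕0⊕0⊕0⊕0 = 0
s2: b2⊕b3⊕b6⊕b7⊕b10⊕b11⊕b14⊕b15⊕b18⊕b19⊕b22⊕b23⊕b26⊕b27⊕b30⊕b31 = 0⊕0⊕1⊕0⊕0⊕1⊕1⊕1⊕1⊕0⊕0⊕0⊕0⊕0⊕1⊕0 = 0
s4: b4⊕b5⊕b6⊕b7⊕b12⊕b13⊕b14⊕b15⊕b20⊕b21⊕b22⊕b23⊕b28⊕b29⊕b30⊕b31 = 0⊕1⊕1⊕0⊕1⊕0⊕1⊕1⊕1⊕0⊕0⊕0⊕0⊕0⊕1⊕0 = 1
s8: b8⊕b9⊕b10⊕b11⊕b12⊕b13⊕b14⊕b15⊕b24⊕b25⊕b26⊕b27⊕b28⊕b29⊕b30⊕b31 = 0⊕0⊕0⊕1⊕1⊕0⊕1⊕1⊕0⊕0⊕0⊕0⊕0⊕0⊕1⊕0 = 1
s16: b16⊕b17⊕b18⊕b19⊕b20⊕b21⊕b22⊕b23⊕b24⊕b25⊕b26⊕b27⊕b28⊕b29⊕b30⊕b31 = 1⊕0⊕1⊕0⊕1⊕0⊕0⊕0⊕0⊕0⊕0⊕0⊕0⊕0⊕1⊕0 = 0
Syndrome (s16...s1) = 01100 → position 12.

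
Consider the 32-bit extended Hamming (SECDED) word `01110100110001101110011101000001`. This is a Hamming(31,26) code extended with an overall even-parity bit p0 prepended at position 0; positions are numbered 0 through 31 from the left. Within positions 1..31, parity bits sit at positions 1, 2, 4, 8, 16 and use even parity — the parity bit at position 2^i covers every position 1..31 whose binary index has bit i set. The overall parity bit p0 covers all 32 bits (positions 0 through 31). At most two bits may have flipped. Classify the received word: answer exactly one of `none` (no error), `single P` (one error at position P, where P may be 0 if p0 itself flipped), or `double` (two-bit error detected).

double

s1: b1⊕b3⊕b5⊕b7⊕b9⊕b11⊕b13⊕b15⊕b17⊕b19⊕b21⊕b23⊕b25⊕b27⊕b29⊕b31 = 1⊕1⊕1⊕0⊕1⊕0⊕1⊕0⊕1⊕0⊕1⊕1⊕1⊕0⊕0⊕1 = 0
s2: b2⊕b3⊕b6⊕b7⊕b10⊕b11⊕b14⊕b15⊕b18⊕b19⊕b22⊕b23⊕b26⊕b27⊕b30⊕b31 = 1⊕1⊕0⊕0⊕0⊕0⊕1⊕0⊕1⊕0⊕1⊕1⊕0⊕0⊕0⊕1 = 1
s4: b4⊕b5⊕b6⊕b7⊕b12⊕b13⊕b14⊕b15⊕b20⊕b21⊕b22⊕b23⊕b28⊕b29⊕b30⊕b31 = 0⊕1⊕0⊕0⊕0⊕1⊕1⊕0⊕0⊕1⊕1⊕1⊕0⊕0⊕0⊕1 = 1
s8: b8⊕b9⊕b10⊕b11⊕b12⊕b13⊕b14⊕b15⊕b24⊕b25⊕b26⊕b27⊕b28⊕b29⊕b30⊕b31 = 1⊕1⊕0⊕0⊕0⊕1⊕1⊕0⊕0⊕1⊕0⊕0⊕0⊕0⊕0⊕1 = 0
s16: b16⊕b17⊕b18⊕b19⊕b20⊕b21⊕b22⊕b23⊕b24⊕b25⊕b26⊕b27⊕b28⊕b29⊕b30⊕b31 = 1⊕1⊕1⊕0⊕0⊕1⊕1⊕1⊕0⊕1⊕0⊕0⊕0⊕0⊕0⊕1 = 0
Syndrome (s16...s1) = 00110 → position 6.
Overall parity (XOR of all 32 bits, including p0): 0⊕1⊕1⊕1⊕0⊕1⊕0⊕0⊕1⊕1⊕0⊕0⊕0⊕1⊕1⊕0⊕1⊕1⊕1⊕0⊕0⊕1⊕1⊕1⊕0⊕1⊕0⊕0⊕0⊕0⊕0⊕1 = 0
Overall=0, syndrome position=6 → double-bit error detected (uncorrectable).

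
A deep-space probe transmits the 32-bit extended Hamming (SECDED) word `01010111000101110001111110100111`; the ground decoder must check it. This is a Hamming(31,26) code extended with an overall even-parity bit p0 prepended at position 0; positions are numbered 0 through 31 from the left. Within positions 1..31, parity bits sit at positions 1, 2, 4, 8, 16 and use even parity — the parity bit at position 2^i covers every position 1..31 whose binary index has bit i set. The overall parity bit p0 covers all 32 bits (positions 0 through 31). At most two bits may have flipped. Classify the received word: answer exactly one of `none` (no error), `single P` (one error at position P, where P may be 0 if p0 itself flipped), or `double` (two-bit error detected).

s1: b1⊕b3⊕b5⊕b7⊕b9⊕b11⊕b13⊕b15⊕b17⊕b19⊕b21⊕b23⊕b25⊕b27⊕b29⊕b31 = 1⊕1⊕1⊕1⊕0⊕1⊕1⊕1⊕0⊕1⊕1⊕1⊕0⊕0⊕1⊕1 = 0
s2: b2⊕b3⊕b6⊕b7⊕b10⊕b11⊕b14⊕b15⊕b18⊕b19⊕b22⊕b23⊕b26⊕b27⊕b30⊕b31 = 0⊕1⊕1⊕1⊕0⊕1⊕1⊕1⊕0⊕1⊕1⊕1⊕1⊕0⊕1⊕1 = 0
s4: b4⊕b5⊕b6⊕b7⊕b12⊕b13⊕b14⊕b15⊕b20⊕b21⊕b22⊕b23⊕b28⊕b29⊕b30⊕b31 = 0⊕1⊕1⊕1⊕0⊕1⊕1⊕1⊕1⊕1⊕1⊕1⊕0⊕1⊕1⊕1 = 1
s8: b8⊕b9⊕b10⊕b11⊕b12⊕b13⊕b14⊕b15⊕b24⊕b25⊕b26⊕b27⊕b28⊕b29⊕b30⊕b31 = 0⊕0⊕0⊕1⊕0⊕1⊕1⊕1⊕1⊕0⊕1⊕0⊕0⊕1⊕1⊕1 = 1
s16: b16⊕b17⊕b18⊕b19⊕b20⊕b21⊕b22⊕b23⊕b24⊕b25⊕b26⊕b27⊕b28⊕b29⊕b30⊕b31 = 0⊕0⊕0⊕1⊕1⊕1⊕1⊕1⊕1⊕0⊕1⊕0⊕0⊕1⊕1⊕1 = 0
Syndrome (s16...s1) = 01100 → position 12.
Overall parity (XOR of all 32 bits, including p0): 0⊕1⊕0⊕1⊕0⊕1⊕1⊕1⊕0⊕0⊕0⊕1⊕0⊕1⊕1⊕1⊕0⊕0⊕0⊕1⊕1⊕1⊕1⊕1⊕1⊕0⊕1⊕0⊕0⊕1⊕1⊕1 = 1
Overall=1, syndrome position=12 → single-bit error at position 12.

single 12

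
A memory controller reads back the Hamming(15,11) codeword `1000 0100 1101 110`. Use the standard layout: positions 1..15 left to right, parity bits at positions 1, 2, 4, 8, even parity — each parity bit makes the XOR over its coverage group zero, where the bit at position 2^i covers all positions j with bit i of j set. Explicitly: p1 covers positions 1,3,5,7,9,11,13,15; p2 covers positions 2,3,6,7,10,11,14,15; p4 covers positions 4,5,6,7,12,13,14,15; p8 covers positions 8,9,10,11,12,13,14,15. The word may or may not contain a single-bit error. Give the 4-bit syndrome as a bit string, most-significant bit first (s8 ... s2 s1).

s1: b1⊕b3⊕b5⊕b7⊕b9⊕b11⊕b13⊕b15 = 1⊕0⊕0⊕0⊕1⊕0⊕1⊕0 = 1
s2: b2⊕b3⊕b6⊕b7⊕b10⊕b11⊕b14⊕b15 = 0⊕0⊕1⊕0⊕1⊕0⊕1⊕0 = 1
s4: b4⊕b5⊕b6⊕b7⊕b12⊕b13⊕b14⊕b15 = 0⊕0⊕1⊕0⊕1⊕1⊕1⊕0 = 0
s8: b8⊕b9⊕b10⊕b11⊕b12⊕b13⊕b14⊕b15 = 0⊕1⊕1⊕0⊕1⊕1⊕1⊕0 = 1
Syndrome (s8...s1) = 1011 → position 11.

1011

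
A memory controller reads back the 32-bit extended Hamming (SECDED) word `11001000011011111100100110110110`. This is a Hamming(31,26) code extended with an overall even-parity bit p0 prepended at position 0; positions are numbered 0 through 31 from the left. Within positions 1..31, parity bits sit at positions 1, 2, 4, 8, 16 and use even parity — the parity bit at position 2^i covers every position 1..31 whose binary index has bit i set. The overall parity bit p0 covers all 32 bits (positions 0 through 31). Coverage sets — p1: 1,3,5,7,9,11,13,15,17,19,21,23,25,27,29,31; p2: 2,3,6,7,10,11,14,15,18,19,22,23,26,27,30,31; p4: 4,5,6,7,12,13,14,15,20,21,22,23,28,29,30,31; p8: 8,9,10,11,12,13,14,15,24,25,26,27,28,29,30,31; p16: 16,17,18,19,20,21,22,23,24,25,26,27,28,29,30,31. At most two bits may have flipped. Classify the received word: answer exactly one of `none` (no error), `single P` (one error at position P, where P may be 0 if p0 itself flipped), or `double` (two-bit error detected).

double

s1: b1⊕b3⊕b5⊕b7⊕b9⊕b11⊕b13⊕b15⊕b17⊕b19⊕b21⊕b23⊕b25⊕b27⊕b29⊕b31 = 1⊕0⊕0⊕0⊕1⊕0⊕1⊕1⊕1⊕0⊕0⊕1⊕0⊕1⊕1⊕0 = 0
s2: b2⊕b3⊕b6⊕b7⊕b10⊕b11⊕b14⊕b15⊕b18⊕b19⊕b22⊕b23⊕b26⊕b27⊕b30⊕b31 = 0⊕0⊕0⊕0⊕1⊕0⊕1⊕1⊕0⊕0⊕0⊕1⊕1⊕1⊕1⊕0 = 1
s4: b4⊕b5⊕b6⊕b7⊕b12⊕b13⊕b14⊕b15⊕b20⊕b21⊕b22⊕b23⊕b28⊕b29⊕b30⊕b31 = 1⊕0⊕0⊕0⊕1⊕1⊕1⊕1⊕1⊕0⊕0⊕1⊕0⊕1⊕1⊕0 = 1
s8: b8⊕b9⊕b10⊕b11⊕b12⊕b13⊕b14⊕b15⊕b24⊕b25⊕b26⊕b27⊕b28⊕b29⊕b30⊕b31 = 0⊕1⊕1⊕0⊕1⊕1⊕1⊕1⊕1⊕0⊕1⊕1⊕0⊕1⊕1⊕0 = 1
s16: b16⊕b17⊕b18⊕b19⊕b20⊕b21⊕b22⊕b23⊕b24⊕b25⊕b26⊕b27⊕b28⊕b29⊕b30⊕b31 = 1⊕1⊕0⊕0⊕1⊕0⊕0⊕1⊕1⊕0⊕1⊕1⊕0⊕1⊕1⊕0 = 1
Syndrome (s16...s1) = 11110 → position 30.
Overall parity (XOR of all 32 bits, including p0): 1⊕1⊕0⊕0⊕1⊕0⊕0⊕0⊕0⊕1⊕1⊕0⊕1⊕1⊕1⊕1⊕1⊕1⊕0⊕0⊕1⊕0⊕0⊕1⊕1⊕0⊕1⊕1⊕0⊕1⊕1⊕0 = 0
Overall=0, syndrome position=30 → double-bit error detected (uncorrectable).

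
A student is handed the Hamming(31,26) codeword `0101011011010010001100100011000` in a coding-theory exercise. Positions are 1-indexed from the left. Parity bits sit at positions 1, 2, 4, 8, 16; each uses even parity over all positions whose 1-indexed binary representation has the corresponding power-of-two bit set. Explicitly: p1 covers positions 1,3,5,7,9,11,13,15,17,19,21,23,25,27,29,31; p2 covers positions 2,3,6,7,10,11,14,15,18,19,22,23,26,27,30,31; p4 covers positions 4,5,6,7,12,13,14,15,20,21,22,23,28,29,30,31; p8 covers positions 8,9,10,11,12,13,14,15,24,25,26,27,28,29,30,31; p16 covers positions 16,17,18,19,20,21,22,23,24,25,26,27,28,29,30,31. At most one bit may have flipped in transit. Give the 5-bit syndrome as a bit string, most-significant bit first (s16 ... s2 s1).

10000

s1: b1⊕b3⊕b5⊕b7⊕b9⊕b11⊕b13⊕b15⊕b17⊕b19⊕b21⊕b23⊕b25⊕b27⊕b29⊕b31 = 0⊕0⊕0⊕1⊕1⊕0⊕0⊕1⊕0⊕1⊕0⊕1⊕0⊕1⊕0⊕0 = 0
s2: b2⊕b3⊕b6⊕b7⊕b10⊕b11⊕b14⊕b15⊕b18⊕b19⊕b22⊕b23⊕b26⊕b27⊕b30⊕b31 = 1⊕0⊕1⊕1⊕1⊕0⊕0⊕1⊕0⊕1⊕0⊕1⊕0⊕1⊕0⊕0 = 0
s4: b4⊕b5⊕b6⊕b7⊕b12⊕b13⊕b14⊕b15⊕b20⊕b21⊕b22⊕b23⊕b28⊕b29⊕b30⊕b31 = 1⊕0⊕1⊕1⊕1⊕0⊕0⊕1⊕1⊕0⊕0⊕1⊕1⊕0⊕0⊕0 = 0
s8: b8⊕b9⊕b10⊕b11⊕b12⊕b13⊕b14⊕b15⊕b24⊕b25⊕b26⊕b27⊕b28⊕b29⊕b30⊕b31 = 0⊕1⊕1⊕0⊕1⊕0⊕0⊕1⊕0⊕0⊕0⊕1⊕1⊕0⊕0⊕0 = 0
s16: b16⊕b17⊕b18⊕b19⊕b20⊕b21⊕b22⊕b23⊕b24⊕b25⊕b26⊕b27⊕b28⊕b29⊕b30⊕b31 = 0⊕0⊕0⊕1⊕1⊕0⊕0⊕1⊕0⊕0⊕0⊕1⊕1⊕0⊕0⊕0 = 1
Syndrome (s16...s1) = 10000 → position 16.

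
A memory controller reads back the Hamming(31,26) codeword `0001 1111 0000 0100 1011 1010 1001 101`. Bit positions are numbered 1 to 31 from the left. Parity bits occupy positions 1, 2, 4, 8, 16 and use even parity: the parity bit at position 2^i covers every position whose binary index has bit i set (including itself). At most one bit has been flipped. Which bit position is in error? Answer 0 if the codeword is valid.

s1: b1⊕b3⊕b5⊕b7⊕b9⊕b11⊕b13⊕b15⊕b17⊕b19⊕b21⊕b23⊕b25⊕b27⊕b29⊕b31 = 0⊕0⊕1⊕1⊕0⊕0⊕0⊕0⊕1⊕1⊕1⊕1⊕1⊕0⊕1⊕1 = 1
s2: b2⊕b3⊕b6⊕b7⊕b10⊕b11⊕b14⊕b15⊕b18⊕b19⊕b22⊕b23⊕b26⊕b27⊕b30⊕b31 = 0⊕0⊕1⊕1⊕0⊕0⊕1⊕0⊕0⊕1⊕0⊕1⊕0⊕0⊕0⊕1 = 0
s4: b4⊕b5⊕b6⊕b7⊕b12⊕b13⊕b14⊕b15⊕b20⊕b21⊕b22⊕b23⊕b28⊕b29⊕b30⊕b31 = 1⊕1⊕1⊕1⊕0⊕0⊕1⊕0⊕1⊕1⊕0⊕1⊕1⊕1⊕0⊕1 = 1
s8: b8⊕b9⊕b10⊕b11⊕b12⊕b13⊕b14⊕b15⊕b24⊕b25⊕b26⊕b27⊕b28⊕b29⊕b30⊕b31 = 1⊕0⊕0⊕0⊕0⊕0⊕1⊕0⊕0⊕1⊕0⊕0⊕1⊕1⊕0⊕1 = 0
s16: b16⊕b17⊕b18⊕b19⊕b20⊕b21⊕b22⊕b23⊕b24⊕b25⊕b26⊕b27⊕b28⊕b29⊕b30⊕b31 = 0⊕1⊕0⊕1⊕1⊕1⊕0⊕1⊕0⊕1⊕0⊕0⊕1⊕1⊕0⊕1 = 1
Syndrome (s16...s1) = 10101 → position 21.

21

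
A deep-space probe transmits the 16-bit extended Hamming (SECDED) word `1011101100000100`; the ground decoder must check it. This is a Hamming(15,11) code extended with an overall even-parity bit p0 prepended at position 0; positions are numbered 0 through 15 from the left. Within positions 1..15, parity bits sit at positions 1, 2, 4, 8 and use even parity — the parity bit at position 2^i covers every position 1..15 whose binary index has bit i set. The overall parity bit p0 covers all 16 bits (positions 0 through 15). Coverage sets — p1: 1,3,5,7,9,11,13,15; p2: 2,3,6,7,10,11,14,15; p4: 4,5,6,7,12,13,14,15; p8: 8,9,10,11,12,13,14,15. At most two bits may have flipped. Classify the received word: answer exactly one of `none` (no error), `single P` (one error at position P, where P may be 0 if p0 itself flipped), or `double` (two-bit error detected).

single 9

s1: b1⊕b3⊕b5⊕b7⊕b9⊕b11⊕b13⊕b15 = 0⊕1⊕0⊕1⊕0⊕0⊕1⊕0 = 1
s2: b2⊕b3⊕b6⊕b7⊕b10⊕b11⊕b14⊕b15 = 1⊕1⊕1⊕1⊕0⊕0⊕0⊕0 = 0
s4: b4⊕b5⊕b6⊕b7⊕b12⊕b13⊕b14⊕b15 = 1⊕0⊕1⊕1⊕0⊕1⊕0⊕0 = 0
s8: b8⊕b9⊕b10⊕b11⊕b12⊕b13⊕b14⊕b15 = 0⊕0⊕0⊕0⊕0⊕1⊕0⊕0 = 1
Syndrome (s8...s1) = 1001 → position 9.
Overall parity (XOR of all 16 bits, including p0): 1⊕0⊕1⊕1⊕1⊕0⊕1⊕1⊕0⊕0⊕0⊕0⊕0⊕1⊕0⊕0 = 1
Overall=1, syndrome position=9 → single-bit error at position 9.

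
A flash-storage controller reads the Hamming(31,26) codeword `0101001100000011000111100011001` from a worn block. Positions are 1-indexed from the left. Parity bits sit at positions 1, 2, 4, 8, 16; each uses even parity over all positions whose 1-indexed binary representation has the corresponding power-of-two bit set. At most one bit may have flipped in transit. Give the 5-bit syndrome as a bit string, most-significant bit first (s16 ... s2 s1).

s1: b1⊕b3⊕b5⊕b7⊕b9⊕b11⊕b13⊕b15⊕b17⊕b19⊕b21⊕b23⊕b25⊕b27⊕b29⊕b31 = 0⊕0⊕0⊕1⊕0⊕0⊕0⊕1⊕0⊕0⊕1⊕1⊕0⊕1⊕0⊕1 = 0
s2: b2⊕b3⊕b6⊕b7⊕b10⊕b11⊕b14⊕b15⊕b18⊕b19⊕b22⊕b23⊕b26⊕b27⊕b30⊕b31 = 1⊕0⊕0⊕1⊕0⊕0⊕0⊕1⊕0⊕0⊕1⊕1⊕0⊕1⊕0⊕1 = 1
s4: b4⊕b5⊕b6⊕b7⊕b12⊕b13⊕b14⊕b15⊕b20⊕b21⊕b22⊕b23⊕b28⊕b29⊕b30⊕b31 = 1⊕0⊕0⊕1⊕0⊕0⊕0⊕1⊕1⊕1⊕1⊕1⊕1⊕0⊕0⊕1 = 1
s8: b8⊕b9⊕b10⊕b11⊕b12⊕b13⊕b14⊕b15⊕b24⊕b25⊕b26⊕b27⊕b28⊕b29⊕b30⊕b31 = 1⊕0⊕0⊕0⊕0⊕0⊕0⊕1⊕0⊕0⊕0⊕1⊕1⊕0⊕0⊕1 = 1
s16: b16⊕b17⊕b18⊕b19⊕b20⊕b21⊕b22⊕b23⊕b24⊕b25⊕b26⊕b27⊕b28⊕b29⊕b30⊕b31 = 1⊕0⊕0⊕0⊕1⊕1⊕1⊕1⊕0⊕0⊕0⊕1⊕1⊕0⊕0⊕1 = 0
Syndrome (s16...s1) = 01110 → position 14.

01110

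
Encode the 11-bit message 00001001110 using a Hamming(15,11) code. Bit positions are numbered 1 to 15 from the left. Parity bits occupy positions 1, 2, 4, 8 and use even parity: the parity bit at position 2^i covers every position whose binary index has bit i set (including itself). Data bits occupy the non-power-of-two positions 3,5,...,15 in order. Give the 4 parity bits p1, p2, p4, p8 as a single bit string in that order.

Place data bits at non-power-of-two positions: b3=0, b5=0, b6=0, b7=0, b9=1, b10=0, b11=0, b12=1, b13=1, b14=1, b15=0.
p1 = XOR of data positions {3,5,7,9,11,13,15} = 0⊕0⊕0⊕1⊕0⊕1⊕0 = 0
p2 = XOR of data positions {3,6,7,10,11,14,15} = 0⊕0⊕0⊕0⊕0⊕1⊕0 = 1
p4 = XOR of data positions {5,6,7,12,13,14,15} = 0⊕0⊕0⊕1⊕1⊕1⊕0 = 1
p8 = XOR of data positions {9,10,11,12,13,14,15} = 1⊕0⊕0⊕1⊕1⊕1⊕0 = 0
Parity bits p1,p2,p4,p8 = 0110

0110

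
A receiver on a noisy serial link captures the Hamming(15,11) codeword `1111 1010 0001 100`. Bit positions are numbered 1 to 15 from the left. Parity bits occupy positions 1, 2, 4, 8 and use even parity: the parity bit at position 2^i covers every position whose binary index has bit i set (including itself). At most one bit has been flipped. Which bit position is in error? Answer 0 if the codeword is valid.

7

s1: b1⊕b3⊕b5⊕b7⊕b9⊕b11⊕b13⊕b15 = 1⊕1⊕1⊕1⊕0⊕0⊕1⊕0 = 1
s2: b2⊕b3⊕b6⊕b7⊕b10⊕b11⊕b14⊕b15 = 1⊕1⊕0⊕1⊕0⊕0⊕0⊕0 = 1
s4: b4⊕b5⊕b6⊕b7⊕b12⊕b13⊕b14⊕b15 = 1⊕1⊕0⊕1⊕1⊕1⊕0⊕0 = 1
s8: b8⊕b9⊕b10⊕b11⊕b12⊕b13⊕b14⊕b15 = 0⊕0⊕0⊕0⊕1⊕1⊕0⊕0 = 0
Syndrome (s8...s1) = 0111 → position 7.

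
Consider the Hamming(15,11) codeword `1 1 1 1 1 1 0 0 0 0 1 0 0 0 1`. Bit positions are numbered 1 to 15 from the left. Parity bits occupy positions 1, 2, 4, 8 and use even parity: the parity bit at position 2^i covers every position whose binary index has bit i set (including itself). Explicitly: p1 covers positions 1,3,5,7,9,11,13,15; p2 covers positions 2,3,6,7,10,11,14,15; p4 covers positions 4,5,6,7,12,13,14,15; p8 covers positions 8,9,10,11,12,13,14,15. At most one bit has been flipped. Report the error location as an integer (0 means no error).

3

s1: b1⊕b3⊕b5⊕b7⊕b9⊕b11⊕b13⊕b15 = 1⊕1⊕1⊕0⊕0⊕1⊕0⊕1 = 1
s2: b2⊕b3⊕b6⊕b7⊕b10⊕b11⊕b14⊕b15 = 1⊕1⊕1⊕0⊕0⊕1⊕0⊕1 = 1
s4: b4⊕b5⊕b6⊕b7⊕b12⊕b13⊕b14⊕b15 = 1⊕1⊕1⊕0⊕0⊕0⊕0⊕1 = 0
s8: b8⊕b9⊕b10⊕b11⊕b12⊕b13⊕b14⊕b15 = 0⊕0⊕0⊕1⊕0⊕0⊕0⊕1 = 0
Syndrome (s8...s1) = 0011 → position 3.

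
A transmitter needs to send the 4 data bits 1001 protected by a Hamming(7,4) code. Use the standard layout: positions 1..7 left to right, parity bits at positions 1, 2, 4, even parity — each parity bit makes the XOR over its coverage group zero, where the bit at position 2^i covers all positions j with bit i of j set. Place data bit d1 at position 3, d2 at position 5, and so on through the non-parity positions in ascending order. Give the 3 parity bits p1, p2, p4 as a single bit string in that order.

001

Place data bits at non-power-of-two positions: b3=1, b5=0, b6=0, b7=1.
p1 = XOR of data positions {3,5,7} = 1⊕0⊕1 = 0
p2 = XOR of data positions {3,6,7} = 1⊕0⊕1 = 0
p4 = XOR of data positions {5,6,7} = 0⊕0⊕1 = 1
Parity bits p1,p2,p4 = 001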